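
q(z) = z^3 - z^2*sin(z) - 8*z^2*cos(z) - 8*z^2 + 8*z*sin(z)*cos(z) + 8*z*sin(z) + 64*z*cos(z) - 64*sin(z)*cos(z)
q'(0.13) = 0.51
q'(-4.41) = 618.54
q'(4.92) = 135.35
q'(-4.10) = 437.13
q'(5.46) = 76.67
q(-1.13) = -9.36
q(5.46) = -0.33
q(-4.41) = -134.99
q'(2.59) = -132.81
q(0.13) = 0.02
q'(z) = 8*z^2*sin(z) - z^2*cos(z) + 3*z^2 - 8*z*sin(z)^2 - 66*z*sin(z) + 8*z*cos(z)^2 - 8*z*cos(z) - 16*z + 64*sin(z)^2 + 8*sin(z)*cos(z) + 8*sin(z) - 64*cos(z)^2 + 64*cos(z)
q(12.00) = 263.23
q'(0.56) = 5.76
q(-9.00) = -249.79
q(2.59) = -105.10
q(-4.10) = 29.67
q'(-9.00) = -265.06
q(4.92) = -59.43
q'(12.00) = -96.03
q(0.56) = 1.33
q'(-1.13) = 11.96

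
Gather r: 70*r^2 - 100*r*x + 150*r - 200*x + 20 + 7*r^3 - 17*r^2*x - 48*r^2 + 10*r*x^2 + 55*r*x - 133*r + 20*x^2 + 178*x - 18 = 7*r^3 + r^2*(22 - 17*x) + r*(10*x^2 - 45*x + 17) + 20*x^2 - 22*x + 2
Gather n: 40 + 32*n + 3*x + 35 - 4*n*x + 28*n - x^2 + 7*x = n*(60 - 4*x) - x^2 + 10*x + 75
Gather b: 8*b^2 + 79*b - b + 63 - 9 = 8*b^2 + 78*b + 54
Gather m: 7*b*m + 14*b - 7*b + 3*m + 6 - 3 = 7*b + m*(7*b + 3) + 3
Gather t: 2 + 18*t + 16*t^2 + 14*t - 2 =16*t^2 + 32*t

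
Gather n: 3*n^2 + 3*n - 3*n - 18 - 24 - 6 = 3*n^2 - 48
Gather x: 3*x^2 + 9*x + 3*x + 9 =3*x^2 + 12*x + 9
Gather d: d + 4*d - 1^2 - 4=5*d - 5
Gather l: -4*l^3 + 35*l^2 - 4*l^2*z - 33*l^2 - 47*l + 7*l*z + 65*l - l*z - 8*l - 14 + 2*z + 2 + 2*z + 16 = -4*l^3 + l^2*(2 - 4*z) + l*(6*z + 10) + 4*z + 4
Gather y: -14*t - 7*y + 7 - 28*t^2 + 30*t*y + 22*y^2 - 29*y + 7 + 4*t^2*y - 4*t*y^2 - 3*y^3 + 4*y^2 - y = -28*t^2 - 14*t - 3*y^3 + y^2*(26 - 4*t) + y*(4*t^2 + 30*t - 37) + 14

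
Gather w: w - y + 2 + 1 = w - y + 3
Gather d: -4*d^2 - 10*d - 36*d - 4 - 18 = -4*d^2 - 46*d - 22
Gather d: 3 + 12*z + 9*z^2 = 9*z^2 + 12*z + 3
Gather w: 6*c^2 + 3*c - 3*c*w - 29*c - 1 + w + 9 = 6*c^2 - 26*c + w*(1 - 3*c) + 8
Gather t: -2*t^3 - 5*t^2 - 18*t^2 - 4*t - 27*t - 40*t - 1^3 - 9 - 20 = -2*t^3 - 23*t^2 - 71*t - 30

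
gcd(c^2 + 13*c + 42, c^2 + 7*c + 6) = c + 6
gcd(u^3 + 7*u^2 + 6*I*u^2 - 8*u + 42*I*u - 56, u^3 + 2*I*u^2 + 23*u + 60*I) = u + 4*I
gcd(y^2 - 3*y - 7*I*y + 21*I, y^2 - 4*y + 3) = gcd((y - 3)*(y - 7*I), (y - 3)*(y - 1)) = y - 3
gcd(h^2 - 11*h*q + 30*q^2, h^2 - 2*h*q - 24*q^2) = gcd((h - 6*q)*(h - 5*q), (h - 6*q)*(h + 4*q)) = -h + 6*q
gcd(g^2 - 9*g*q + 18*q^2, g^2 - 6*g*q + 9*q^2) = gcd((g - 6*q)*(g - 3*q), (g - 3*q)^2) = -g + 3*q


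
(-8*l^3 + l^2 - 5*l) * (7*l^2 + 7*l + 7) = -56*l^5 - 49*l^4 - 84*l^3 - 28*l^2 - 35*l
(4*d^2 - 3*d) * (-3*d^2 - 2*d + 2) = -12*d^4 + d^3 + 14*d^2 - 6*d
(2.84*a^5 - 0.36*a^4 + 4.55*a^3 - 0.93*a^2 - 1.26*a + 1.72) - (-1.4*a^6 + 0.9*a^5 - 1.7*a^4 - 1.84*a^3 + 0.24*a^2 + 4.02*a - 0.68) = 1.4*a^6 + 1.94*a^5 + 1.34*a^4 + 6.39*a^3 - 1.17*a^2 - 5.28*a + 2.4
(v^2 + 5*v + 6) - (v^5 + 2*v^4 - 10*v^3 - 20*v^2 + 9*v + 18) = -v^5 - 2*v^4 + 10*v^3 + 21*v^2 - 4*v - 12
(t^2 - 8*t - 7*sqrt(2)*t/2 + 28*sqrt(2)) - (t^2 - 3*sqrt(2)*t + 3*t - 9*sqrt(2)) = -11*t - sqrt(2)*t/2 + 37*sqrt(2)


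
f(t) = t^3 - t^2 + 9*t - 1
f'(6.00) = 105.00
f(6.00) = 233.00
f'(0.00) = 9.00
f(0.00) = -1.00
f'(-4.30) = 73.07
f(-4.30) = -137.70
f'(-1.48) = 18.53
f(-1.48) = -19.75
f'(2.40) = 21.48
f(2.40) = 28.66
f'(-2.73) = 36.82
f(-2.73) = -53.37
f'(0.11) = 8.82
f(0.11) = -0.02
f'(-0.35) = 10.07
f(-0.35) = -4.32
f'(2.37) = 21.11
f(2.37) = 28.03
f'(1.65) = 13.87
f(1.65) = 15.62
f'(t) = 3*t^2 - 2*t + 9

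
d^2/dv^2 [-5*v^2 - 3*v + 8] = -10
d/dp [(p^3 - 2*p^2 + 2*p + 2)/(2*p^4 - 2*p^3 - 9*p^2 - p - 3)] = (-2*p^6 + 8*p^5 - 25*p^4 - 10*p^3 + 23*p^2 + 48*p - 4)/(4*p^8 - 8*p^7 - 32*p^6 + 32*p^5 + 73*p^4 + 30*p^3 + 55*p^2 + 6*p + 9)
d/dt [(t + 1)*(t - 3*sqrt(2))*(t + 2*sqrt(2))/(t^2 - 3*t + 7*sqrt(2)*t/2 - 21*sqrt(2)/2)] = 2*(t^4 - 6*t^3 + 7*sqrt(2)*t^3 - 24*sqrt(2)*t^2 + 2*t^2 - 21*sqrt(2)*t + 66*t - 15 + 168*sqrt(2))/(2*t^4 - 12*t^3 + 14*sqrt(2)*t^3 - 84*sqrt(2)*t^2 + 67*t^2 - 294*t + 126*sqrt(2)*t + 441)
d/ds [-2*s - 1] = -2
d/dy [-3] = 0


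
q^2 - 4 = (q - 2)*(q + 2)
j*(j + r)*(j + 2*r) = j^3 + 3*j^2*r + 2*j*r^2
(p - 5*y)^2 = p^2 - 10*p*y + 25*y^2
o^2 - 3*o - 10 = (o - 5)*(o + 2)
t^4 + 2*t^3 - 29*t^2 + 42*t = t*(t - 3)*(t - 2)*(t + 7)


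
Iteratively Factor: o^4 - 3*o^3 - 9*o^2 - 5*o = (o + 1)*(o^3 - 4*o^2 - 5*o) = (o + 1)^2*(o^2 - 5*o) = o*(o + 1)^2*(o - 5)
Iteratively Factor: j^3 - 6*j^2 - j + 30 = (j + 2)*(j^2 - 8*j + 15) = (j - 5)*(j + 2)*(j - 3)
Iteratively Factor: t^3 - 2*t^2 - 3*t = (t - 3)*(t^2 + t) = t*(t - 3)*(t + 1)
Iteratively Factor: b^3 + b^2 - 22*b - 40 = (b + 4)*(b^2 - 3*b - 10) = (b + 2)*(b + 4)*(b - 5)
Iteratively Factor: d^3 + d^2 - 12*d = (d - 3)*(d^2 + 4*d) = d*(d - 3)*(d + 4)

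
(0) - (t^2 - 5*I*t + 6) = -t^2 + 5*I*t - 6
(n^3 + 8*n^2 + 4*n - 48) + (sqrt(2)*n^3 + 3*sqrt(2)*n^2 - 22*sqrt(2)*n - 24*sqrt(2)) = n^3 + sqrt(2)*n^3 + 3*sqrt(2)*n^2 + 8*n^2 - 22*sqrt(2)*n + 4*n - 48 - 24*sqrt(2)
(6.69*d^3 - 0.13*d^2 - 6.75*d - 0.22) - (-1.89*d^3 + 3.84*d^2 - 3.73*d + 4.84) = 8.58*d^3 - 3.97*d^2 - 3.02*d - 5.06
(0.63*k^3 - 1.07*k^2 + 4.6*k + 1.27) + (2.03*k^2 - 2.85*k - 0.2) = 0.63*k^3 + 0.96*k^2 + 1.75*k + 1.07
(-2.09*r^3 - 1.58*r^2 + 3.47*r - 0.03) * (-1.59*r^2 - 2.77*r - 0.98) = 3.3231*r^5 + 8.3015*r^4 + 0.907499999999999*r^3 - 8.0158*r^2 - 3.3175*r + 0.0294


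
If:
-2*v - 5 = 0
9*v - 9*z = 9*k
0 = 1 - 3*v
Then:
No Solution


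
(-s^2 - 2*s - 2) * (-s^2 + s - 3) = s^4 + s^3 + 3*s^2 + 4*s + 6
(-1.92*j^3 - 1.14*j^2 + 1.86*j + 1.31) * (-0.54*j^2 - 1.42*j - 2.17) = 1.0368*j^5 + 3.342*j^4 + 4.7808*j^3 - 0.8748*j^2 - 5.8964*j - 2.8427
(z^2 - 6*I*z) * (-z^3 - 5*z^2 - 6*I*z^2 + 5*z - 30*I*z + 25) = -z^5 - 5*z^4 - 31*z^3 - 155*z^2 - 30*I*z^2 - 150*I*z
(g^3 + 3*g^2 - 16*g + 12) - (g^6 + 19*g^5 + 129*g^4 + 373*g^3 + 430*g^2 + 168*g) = -g^6 - 19*g^5 - 129*g^4 - 372*g^3 - 427*g^2 - 184*g + 12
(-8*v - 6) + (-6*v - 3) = -14*v - 9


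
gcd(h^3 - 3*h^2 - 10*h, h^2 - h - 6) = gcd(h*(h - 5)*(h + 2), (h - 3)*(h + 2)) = h + 2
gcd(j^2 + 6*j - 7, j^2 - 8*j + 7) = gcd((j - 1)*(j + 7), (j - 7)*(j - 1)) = j - 1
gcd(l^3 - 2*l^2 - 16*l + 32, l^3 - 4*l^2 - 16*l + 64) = l^2 - 16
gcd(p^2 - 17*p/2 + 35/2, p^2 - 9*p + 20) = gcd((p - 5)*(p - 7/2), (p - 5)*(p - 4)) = p - 5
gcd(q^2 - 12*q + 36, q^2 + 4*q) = 1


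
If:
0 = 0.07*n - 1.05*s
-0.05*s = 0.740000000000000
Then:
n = -222.00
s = -14.80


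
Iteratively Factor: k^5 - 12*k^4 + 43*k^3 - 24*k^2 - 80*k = (k - 4)*(k^4 - 8*k^3 + 11*k^2 + 20*k) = (k - 4)^2*(k^3 - 4*k^2 - 5*k) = (k - 5)*(k - 4)^2*(k^2 + k) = k*(k - 5)*(k - 4)^2*(k + 1)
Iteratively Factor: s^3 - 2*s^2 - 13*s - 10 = (s - 5)*(s^2 + 3*s + 2) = (s - 5)*(s + 1)*(s + 2)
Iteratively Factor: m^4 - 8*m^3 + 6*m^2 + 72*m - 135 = (m - 3)*(m^3 - 5*m^2 - 9*m + 45) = (m - 3)*(m + 3)*(m^2 - 8*m + 15) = (m - 5)*(m - 3)*(m + 3)*(m - 3)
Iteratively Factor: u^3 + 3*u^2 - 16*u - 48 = (u - 4)*(u^2 + 7*u + 12) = (u - 4)*(u + 3)*(u + 4)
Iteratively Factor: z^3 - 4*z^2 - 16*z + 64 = (z - 4)*(z^2 - 16) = (z - 4)^2*(z + 4)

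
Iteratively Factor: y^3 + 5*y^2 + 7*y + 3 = (y + 1)*(y^2 + 4*y + 3) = (y + 1)^2*(y + 3)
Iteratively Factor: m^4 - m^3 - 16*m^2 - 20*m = (m)*(m^3 - m^2 - 16*m - 20) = m*(m + 2)*(m^2 - 3*m - 10) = m*(m + 2)^2*(m - 5)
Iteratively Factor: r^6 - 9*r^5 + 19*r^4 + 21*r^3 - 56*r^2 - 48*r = (r + 1)*(r^5 - 10*r^4 + 29*r^3 - 8*r^2 - 48*r) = (r - 4)*(r + 1)*(r^4 - 6*r^3 + 5*r^2 + 12*r) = (r - 4)*(r + 1)^2*(r^3 - 7*r^2 + 12*r) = (r - 4)*(r - 3)*(r + 1)^2*(r^2 - 4*r) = r*(r - 4)*(r - 3)*(r + 1)^2*(r - 4)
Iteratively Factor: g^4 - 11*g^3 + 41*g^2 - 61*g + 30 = (g - 2)*(g^3 - 9*g^2 + 23*g - 15) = (g - 3)*(g - 2)*(g^2 - 6*g + 5) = (g - 3)*(g - 2)*(g - 1)*(g - 5)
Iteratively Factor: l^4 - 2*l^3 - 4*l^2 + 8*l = (l)*(l^3 - 2*l^2 - 4*l + 8) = l*(l - 2)*(l^2 - 4) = l*(l - 2)^2*(l + 2)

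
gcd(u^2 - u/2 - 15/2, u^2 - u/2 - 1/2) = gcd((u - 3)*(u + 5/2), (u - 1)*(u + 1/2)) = 1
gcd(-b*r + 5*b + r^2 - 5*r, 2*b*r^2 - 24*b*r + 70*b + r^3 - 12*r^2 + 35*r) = r - 5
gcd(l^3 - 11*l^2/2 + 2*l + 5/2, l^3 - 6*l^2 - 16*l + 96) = 1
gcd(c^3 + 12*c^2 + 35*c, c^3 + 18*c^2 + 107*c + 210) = c^2 + 12*c + 35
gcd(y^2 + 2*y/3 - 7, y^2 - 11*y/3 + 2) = 1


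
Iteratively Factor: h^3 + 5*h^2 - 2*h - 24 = (h + 4)*(h^2 + h - 6) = (h + 3)*(h + 4)*(h - 2)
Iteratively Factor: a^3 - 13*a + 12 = (a - 3)*(a^2 + 3*a - 4) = (a - 3)*(a - 1)*(a + 4)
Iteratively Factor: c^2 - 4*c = (c - 4)*(c)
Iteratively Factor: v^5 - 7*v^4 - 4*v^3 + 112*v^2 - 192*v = (v - 4)*(v^4 - 3*v^3 - 16*v^2 + 48*v) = (v - 4)*(v - 3)*(v^3 - 16*v) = (v - 4)^2*(v - 3)*(v^2 + 4*v) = (v - 4)^2*(v - 3)*(v + 4)*(v)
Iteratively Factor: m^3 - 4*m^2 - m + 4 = (m - 1)*(m^2 - 3*m - 4) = (m - 1)*(m + 1)*(m - 4)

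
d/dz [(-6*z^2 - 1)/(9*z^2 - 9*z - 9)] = (6*z^2 + 14*z - 1)/(9*(z^4 - 2*z^3 - z^2 + 2*z + 1))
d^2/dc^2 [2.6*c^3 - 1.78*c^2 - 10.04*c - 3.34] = 15.6*c - 3.56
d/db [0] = 0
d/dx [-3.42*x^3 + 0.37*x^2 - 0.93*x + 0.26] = -10.26*x^2 + 0.74*x - 0.93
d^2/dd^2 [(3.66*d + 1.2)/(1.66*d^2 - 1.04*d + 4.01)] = ((3.6288 - 36.4536*d)*(1.66*d^2 - 1.04*d + 4.01) + (3.32*d - 1.04)*(3.66*d + 1.2)*(6.64*d - 2.08))/(1.66*d^2 - 1.04*d + 4.01)^3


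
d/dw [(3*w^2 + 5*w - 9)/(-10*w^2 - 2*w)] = (22*w^2 - 90*w - 9)/(2*w^2*(25*w^2 + 10*w + 1))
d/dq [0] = 0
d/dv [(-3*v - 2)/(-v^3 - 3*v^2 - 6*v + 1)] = 3*(v^3 + 3*v^2 + 6*v - (3*v + 2)*(v^2 + 2*v + 2) - 1)/(v^3 + 3*v^2 + 6*v - 1)^2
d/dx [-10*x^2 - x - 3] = -20*x - 1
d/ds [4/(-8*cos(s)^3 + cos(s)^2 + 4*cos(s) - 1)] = 8*(-12*cos(s)^2 + cos(s) + 2)*sin(s)/(8*cos(s)^3 - cos(s)^2 - 4*cos(s) + 1)^2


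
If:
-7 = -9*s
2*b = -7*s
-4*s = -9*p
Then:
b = -49/18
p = 28/81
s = 7/9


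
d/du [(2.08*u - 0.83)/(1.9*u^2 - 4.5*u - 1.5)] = (-3.952*u^2 + 3.154*u - 6.855)/(3.61*u^4 - 17.1*u^3 + 14.55*u^2 + 13.5*u + 2.25)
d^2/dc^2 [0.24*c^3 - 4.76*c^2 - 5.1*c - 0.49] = 1.44*c - 9.52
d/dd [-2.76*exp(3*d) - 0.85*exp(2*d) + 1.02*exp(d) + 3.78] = (-8.28*exp(2*d) - 1.7*exp(d) + 1.02)*exp(d)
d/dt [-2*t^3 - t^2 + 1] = 2*t*(-3*t - 1)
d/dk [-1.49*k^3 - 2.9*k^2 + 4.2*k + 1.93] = -4.47*k^2 - 5.8*k + 4.2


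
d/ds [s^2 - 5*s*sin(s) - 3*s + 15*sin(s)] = -5*s*cos(s) + 2*s - 5*sin(s) + 15*cos(s) - 3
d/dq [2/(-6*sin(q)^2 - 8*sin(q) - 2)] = 2*(3*sin(q) + 2)*cos(q)/(3*sin(q)^2 + 4*sin(q) + 1)^2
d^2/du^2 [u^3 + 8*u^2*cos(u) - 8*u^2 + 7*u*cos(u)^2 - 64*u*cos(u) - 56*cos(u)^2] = -8*u^2*cos(u) - 32*u*sin(u) + 64*u*cos(u) - 14*u*cos(2*u) + 6*u + 128*sin(u) - 14*sin(2*u) + 16*cos(u) + 112*cos(2*u) - 16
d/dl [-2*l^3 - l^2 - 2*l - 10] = -6*l^2 - 2*l - 2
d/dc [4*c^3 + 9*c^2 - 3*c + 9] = 12*c^2 + 18*c - 3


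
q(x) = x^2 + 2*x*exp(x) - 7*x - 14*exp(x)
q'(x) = 2*x*exp(x) + 2*x - 12*exp(x) - 7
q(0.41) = -22.56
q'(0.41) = -23.03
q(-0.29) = -8.80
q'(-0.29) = -16.99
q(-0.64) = -3.17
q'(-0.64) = -15.28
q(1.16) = -44.03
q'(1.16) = -35.56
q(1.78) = -71.20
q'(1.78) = -53.49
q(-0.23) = -9.83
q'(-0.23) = -17.36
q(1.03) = -39.59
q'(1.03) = -32.78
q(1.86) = -75.60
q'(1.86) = -56.47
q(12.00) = 1627607.91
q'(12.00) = 1953074.50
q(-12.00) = 228.00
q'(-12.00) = -31.00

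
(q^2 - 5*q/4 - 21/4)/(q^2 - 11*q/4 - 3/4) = (4*q + 7)/(4*q + 1)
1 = 1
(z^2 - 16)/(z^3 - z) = (z^2 - 16)/(z^3 - z)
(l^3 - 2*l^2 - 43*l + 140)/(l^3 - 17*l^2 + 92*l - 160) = (l + 7)/(l - 8)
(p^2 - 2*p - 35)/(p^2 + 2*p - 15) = (p - 7)/(p - 3)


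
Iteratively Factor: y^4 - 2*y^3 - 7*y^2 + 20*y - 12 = (y - 1)*(y^3 - y^2 - 8*y + 12) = (y - 2)*(y - 1)*(y^2 + y - 6) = (y - 2)*(y - 1)*(y + 3)*(y - 2)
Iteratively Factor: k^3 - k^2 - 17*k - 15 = (k + 1)*(k^2 - 2*k - 15) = (k + 1)*(k + 3)*(k - 5)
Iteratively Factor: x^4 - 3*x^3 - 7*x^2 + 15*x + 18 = (x + 2)*(x^3 - 5*x^2 + 3*x + 9) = (x - 3)*(x + 2)*(x^2 - 2*x - 3) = (x - 3)*(x + 1)*(x + 2)*(x - 3)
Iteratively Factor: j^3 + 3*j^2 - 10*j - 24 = (j + 4)*(j^2 - j - 6) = (j - 3)*(j + 4)*(j + 2)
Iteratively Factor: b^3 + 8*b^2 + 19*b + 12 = (b + 4)*(b^2 + 4*b + 3) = (b + 1)*(b + 4)*(b + 3)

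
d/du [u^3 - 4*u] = 3*u^2 - 4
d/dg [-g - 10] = -1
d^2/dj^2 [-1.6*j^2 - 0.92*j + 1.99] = -3.20000000000000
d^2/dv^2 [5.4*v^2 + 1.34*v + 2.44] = 10.8000000000000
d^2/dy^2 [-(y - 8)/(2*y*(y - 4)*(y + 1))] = (-3*y^5 + 57*y^4 - 205*y^3 + 120*y^2 + 288*y + 128)/(y^3*(y^6 - 9*y^5 + 15*y^4 + 45*y^3 - 60*y^2 - 144*y - 64))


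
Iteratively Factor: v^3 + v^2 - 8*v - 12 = (v - 3)*(v^2 + 4*v + 4) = (v - 3)*(v + 2)*(v + 2)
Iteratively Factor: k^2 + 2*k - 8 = (k + 4)*(k - 2)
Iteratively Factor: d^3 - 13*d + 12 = (d - 1)*(d^2 + d - 12) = (d - 1)*(d + 4)*(d - 3)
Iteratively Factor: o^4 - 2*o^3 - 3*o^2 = (o - 3)*(o^3 + o^2) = (o - 3)*(o + 1)*(o^2) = o*(o - 3)*(o + 1)*(o)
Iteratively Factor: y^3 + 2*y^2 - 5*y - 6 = (y + 1)*(y^2 + y - 6) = (y + 1)*(y + 3)*(y - 2)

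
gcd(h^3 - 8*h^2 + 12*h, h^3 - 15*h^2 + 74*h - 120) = h - 6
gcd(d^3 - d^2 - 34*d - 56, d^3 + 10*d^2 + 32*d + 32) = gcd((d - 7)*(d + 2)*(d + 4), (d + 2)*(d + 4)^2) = d^2 + 6*d + 8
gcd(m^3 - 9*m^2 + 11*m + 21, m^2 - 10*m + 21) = m^2 - 10*m + 21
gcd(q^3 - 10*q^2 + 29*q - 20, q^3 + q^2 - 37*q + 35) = q^2 - 6*q + 5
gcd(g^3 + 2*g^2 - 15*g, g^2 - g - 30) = g + 5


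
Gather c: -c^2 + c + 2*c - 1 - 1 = -c^2 + 3*c - 2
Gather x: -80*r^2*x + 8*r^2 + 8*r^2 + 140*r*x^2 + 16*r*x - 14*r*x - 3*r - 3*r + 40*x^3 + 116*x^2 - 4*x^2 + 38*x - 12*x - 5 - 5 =16*r^2 - 6*r + 40*x^3 + x^2*(140*r + 112) + x*(-80*r^2 + 2*r + 26) - 10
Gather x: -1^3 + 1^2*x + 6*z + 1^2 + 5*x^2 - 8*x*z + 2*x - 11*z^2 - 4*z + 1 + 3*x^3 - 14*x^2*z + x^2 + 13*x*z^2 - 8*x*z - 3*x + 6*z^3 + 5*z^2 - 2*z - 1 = 3*x^3 + x^2*(6 - 14*z) + x*(13*z^2 - 16*z) + 6*z^3 - 6*z^2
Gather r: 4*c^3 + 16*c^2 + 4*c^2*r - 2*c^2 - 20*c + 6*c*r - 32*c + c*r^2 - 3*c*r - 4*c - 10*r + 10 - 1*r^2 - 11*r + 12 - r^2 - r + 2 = 4*c^3 + 14*c^2 - 56*c + r^2*(c - 2) + r*(4*c^2 + 3*c - 22) + 24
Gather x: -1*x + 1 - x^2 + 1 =-x^2 - x + 2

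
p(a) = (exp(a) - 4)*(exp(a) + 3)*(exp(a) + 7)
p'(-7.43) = -0.01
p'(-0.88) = -5.60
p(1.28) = -28.20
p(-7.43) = -84.01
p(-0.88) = -90.78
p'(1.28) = 226.47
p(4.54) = 873218.33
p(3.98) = 169360.30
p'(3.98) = 493182.12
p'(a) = (exp(a) - 4)*(exp(a) + 3)*exp(a) + (exp(a) - 4)*(exp(a) + 7)*exp(a) + (exp(a) + 3)*(exp(a) + 7)*exp(a)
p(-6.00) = -84.05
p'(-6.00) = -0.05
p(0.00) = -96.00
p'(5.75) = 94225339.45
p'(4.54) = 2570799.45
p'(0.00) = -4.00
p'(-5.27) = -0.10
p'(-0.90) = -5.54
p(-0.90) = -90.67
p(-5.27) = -84.10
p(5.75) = 31601814.28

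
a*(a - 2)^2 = a^3 - 4*a^2 + 4*a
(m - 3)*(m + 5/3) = m^2 - 4*m/3 - 5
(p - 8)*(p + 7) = p^2 - p - 56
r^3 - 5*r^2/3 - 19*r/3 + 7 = (r - 3)*(r - 1)*(r + 7/3)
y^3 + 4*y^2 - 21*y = y*(y - 3)*(y + 7)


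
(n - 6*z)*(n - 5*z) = n^2 - 11*n*z + 30*z^2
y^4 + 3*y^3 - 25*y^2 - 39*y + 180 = (y - 3)^2*(y + 4)*(y + 5)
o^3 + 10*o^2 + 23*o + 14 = (o + 1)*(o + 2)*(o + 7)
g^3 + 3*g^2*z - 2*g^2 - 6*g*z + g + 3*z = (g - 1)^2*(g + 3*z)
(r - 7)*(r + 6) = r^2 - r - 42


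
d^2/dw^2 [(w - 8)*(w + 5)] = 2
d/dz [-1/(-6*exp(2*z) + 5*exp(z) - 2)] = (5 - 12*exp(z))*exp(z)/(6*exp(2*z) - 5*exp(z) + 2)^2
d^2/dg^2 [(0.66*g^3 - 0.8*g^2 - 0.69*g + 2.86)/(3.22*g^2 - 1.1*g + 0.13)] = (1.4210854715202e-14*g^5 + 1.4210854715202e-14*g^4 - 18.930944*g^3 + 179.364744*g^2 - 58.980792*g + 4.302428)/(33.386248*g^6 - 34.21572*g^5 + 15.732276*g^4 - 4.09376*g^3 + 0.635154*g^2 - 0.05577*g + 0.002197)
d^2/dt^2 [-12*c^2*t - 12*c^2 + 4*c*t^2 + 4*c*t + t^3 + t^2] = 8*c + 6*t + 2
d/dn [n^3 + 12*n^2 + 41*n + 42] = 3*n^2 + 24*n + 41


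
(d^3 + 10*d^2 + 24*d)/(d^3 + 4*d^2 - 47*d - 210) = d*(d + 4)/(d^2 - 2*d - 35)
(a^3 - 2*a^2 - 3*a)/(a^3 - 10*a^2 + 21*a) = (a + 1)/(a - 7)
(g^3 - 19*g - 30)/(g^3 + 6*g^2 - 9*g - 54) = (g^2 - 3*g - 10)/(g^2 + 3*g - 18)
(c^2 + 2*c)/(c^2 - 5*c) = (c + 2)/(c - 5)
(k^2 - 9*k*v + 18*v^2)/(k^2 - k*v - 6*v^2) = (k - 6*v)/(k + 2*v)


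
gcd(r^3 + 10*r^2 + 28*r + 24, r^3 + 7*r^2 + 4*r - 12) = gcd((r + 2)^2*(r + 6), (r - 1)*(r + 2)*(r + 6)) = r^2 + 8*r + 12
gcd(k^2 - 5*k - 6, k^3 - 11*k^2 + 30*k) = k - 6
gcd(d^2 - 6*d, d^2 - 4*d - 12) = d - 6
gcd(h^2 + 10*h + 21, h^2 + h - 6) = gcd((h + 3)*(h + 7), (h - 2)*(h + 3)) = h + 3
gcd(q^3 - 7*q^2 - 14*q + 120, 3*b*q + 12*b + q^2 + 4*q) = q + 4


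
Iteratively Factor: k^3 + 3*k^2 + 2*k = (k + 1)*(k^2 + 2*k) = k*(k + 1)*(k + 2)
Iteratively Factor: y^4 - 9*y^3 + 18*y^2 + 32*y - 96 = (y - 4)*(y^3 - 5*y^2 - 2*y + 24) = (y - 4)*(y - 3)*(y^2 - 2*y - 8) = (y - 4)*(y - 3)*(y + 2)*(y - 4)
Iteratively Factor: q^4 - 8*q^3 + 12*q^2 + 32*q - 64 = (q - 2)*(q^3 - 6*q^2 + 32) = (q - 2)*(q + 2)*(q^2 - 8*q + 16) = (q - 4)*(q - 2)*(q + 2)*(q - 4)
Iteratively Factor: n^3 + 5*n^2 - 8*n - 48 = (n + 4)*(n^2 + n - 12) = (n - 3)*(n + 4)*(n + 4)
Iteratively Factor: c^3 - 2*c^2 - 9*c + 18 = (c - 3)*(c^2 + c - 6) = (c - 3)*(c - 2)*(c + 3)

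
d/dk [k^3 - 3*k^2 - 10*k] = 3*k^2 - 6*k - 10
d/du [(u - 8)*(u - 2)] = 2*u - 10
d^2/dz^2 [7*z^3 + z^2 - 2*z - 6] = 42*z + 2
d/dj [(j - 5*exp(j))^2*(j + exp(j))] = (j - 5*exp(j))*((j - 5*exp(j))*(exp(j) + 1) - 2*(j + exp(j))*(5*exp(j) - 1))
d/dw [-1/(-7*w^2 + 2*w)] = 2*(1 - 7*w)/(w^2*(7*w - 2)^2)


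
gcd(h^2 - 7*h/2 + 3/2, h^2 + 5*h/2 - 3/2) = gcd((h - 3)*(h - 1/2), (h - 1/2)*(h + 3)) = h - 1/2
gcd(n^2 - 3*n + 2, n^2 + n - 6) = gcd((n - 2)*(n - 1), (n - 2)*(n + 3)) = n - 2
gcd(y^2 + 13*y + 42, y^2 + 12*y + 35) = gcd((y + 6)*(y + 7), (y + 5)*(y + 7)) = y + 7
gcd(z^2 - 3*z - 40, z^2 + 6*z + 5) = z + 5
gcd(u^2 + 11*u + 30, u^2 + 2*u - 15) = u + 5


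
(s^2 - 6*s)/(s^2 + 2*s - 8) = s*(s - 6)/(s^2 + 2*s - 8)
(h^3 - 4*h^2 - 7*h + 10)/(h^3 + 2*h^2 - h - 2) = (h - 5)/(h + 1)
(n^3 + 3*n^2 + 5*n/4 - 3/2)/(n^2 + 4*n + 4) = (n^2 + n - 3/4)/(n + 2)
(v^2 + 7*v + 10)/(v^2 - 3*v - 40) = (v + 2)/(v - 8)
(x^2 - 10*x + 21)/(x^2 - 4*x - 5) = (-x^2 + 10*x - 21)/(-x^2 + 4*x + 5)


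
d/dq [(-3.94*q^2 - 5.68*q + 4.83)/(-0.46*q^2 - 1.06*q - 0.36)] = (1.5636*q^2 + 7.2804*q + 7.1646)/(0.2116*q^4 + 0.9752*q^3 + 1.4548*q^2 + 0.7632*q + 0.1296)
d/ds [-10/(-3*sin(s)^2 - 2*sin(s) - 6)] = -20*(3*sin(s) + 1)*cos(s)/(3*sin(s)^2 + 2*sin(s) + 6)^2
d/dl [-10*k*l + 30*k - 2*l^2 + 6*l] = -10*k - 4*l + 6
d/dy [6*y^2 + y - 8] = 12*y + 1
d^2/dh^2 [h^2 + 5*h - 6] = 2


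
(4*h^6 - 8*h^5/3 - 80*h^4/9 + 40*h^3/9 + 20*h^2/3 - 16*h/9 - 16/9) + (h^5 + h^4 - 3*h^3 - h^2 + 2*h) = 4*h^6 - 5*h^5/3 - 71*h^4/9 + 13*h^3/9 + 17*h^2/3 + 2*h/9 - 16/9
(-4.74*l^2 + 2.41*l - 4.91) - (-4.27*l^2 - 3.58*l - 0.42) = -0.470000000000001*l^2 + 5.99*l - 4.49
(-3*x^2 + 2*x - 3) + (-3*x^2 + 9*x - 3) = -6*x^2 + 11*x - 6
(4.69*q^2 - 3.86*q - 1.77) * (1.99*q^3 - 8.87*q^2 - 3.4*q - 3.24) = 9.3331*q^5 - 49.2817*q^4 + 14.7699*q^3 + 13.6283*q^2 + 18.5244*q + 5.7348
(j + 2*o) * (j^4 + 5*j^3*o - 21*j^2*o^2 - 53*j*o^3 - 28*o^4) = j^5 + 7*j^4*o - 11*j^3*o^2 - 95*j^2*o^3 - 134*j*o^4 - 56*o^5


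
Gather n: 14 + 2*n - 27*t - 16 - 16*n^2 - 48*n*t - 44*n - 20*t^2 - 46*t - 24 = -16*n^2 + n*(-48*t - 42) - 20*t^2 - 73*t - 26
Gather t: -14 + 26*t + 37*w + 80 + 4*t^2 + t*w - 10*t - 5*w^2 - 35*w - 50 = 4*t^2 + t*(w + 16) - 5*w^2 + 2*w + 16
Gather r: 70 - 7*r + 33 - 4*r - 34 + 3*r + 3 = 72 - 8*r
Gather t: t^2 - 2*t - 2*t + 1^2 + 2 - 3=t^2 - 4*t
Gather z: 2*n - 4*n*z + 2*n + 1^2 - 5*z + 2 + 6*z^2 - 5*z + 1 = 4*n + 6*z^2 + z*(-4*n - 10) + 4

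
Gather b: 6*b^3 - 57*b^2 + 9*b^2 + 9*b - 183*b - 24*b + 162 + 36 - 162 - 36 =6*b^3 - 48*b^2 - 198*b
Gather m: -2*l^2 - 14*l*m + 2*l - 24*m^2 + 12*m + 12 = -2*l^2 + 2*l - 24*m^2 + m*(12 - 14*l) + 12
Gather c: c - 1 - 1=c - 2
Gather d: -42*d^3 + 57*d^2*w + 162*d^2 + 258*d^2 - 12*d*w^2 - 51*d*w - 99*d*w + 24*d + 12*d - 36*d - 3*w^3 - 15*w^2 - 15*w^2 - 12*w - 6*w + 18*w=-42*d^3 + d^2*(57*w + 420) + d*(-12*w^2 - 150*w) - 3*w^3 - 30*w^2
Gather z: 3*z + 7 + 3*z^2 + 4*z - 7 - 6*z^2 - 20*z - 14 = -3*z^2 - 13*z - 14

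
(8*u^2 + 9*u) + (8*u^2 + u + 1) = 16*u^2 + 10*u + 1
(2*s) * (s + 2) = 2*s^2 + 4*s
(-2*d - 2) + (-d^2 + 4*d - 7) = -d^2 + 2*d - 9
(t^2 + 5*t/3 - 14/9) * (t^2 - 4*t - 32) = t^4 - 7*t^3/3 - 362*t^2/9 - 424*t/9 + 448/9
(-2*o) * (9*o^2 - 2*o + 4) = -18*o^3 + 4*o^2 - 8*o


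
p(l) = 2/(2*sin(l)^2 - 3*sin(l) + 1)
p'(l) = 2*(-4*sin(l)*cos(l) + 3*cos(l))/(2*sin(l)^2 - 3*sin(l) + 1)^2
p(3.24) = 1.52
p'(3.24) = -3.91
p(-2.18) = 0.42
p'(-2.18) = -0.31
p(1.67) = -410.82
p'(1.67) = 8193.39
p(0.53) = -365.49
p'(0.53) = 56352.66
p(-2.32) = 0.47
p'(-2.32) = -0.44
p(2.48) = -22.67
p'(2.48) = -110.02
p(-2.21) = 0.43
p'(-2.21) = -0.34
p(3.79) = 0.56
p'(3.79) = -0.69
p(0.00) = 2.00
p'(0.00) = 6.00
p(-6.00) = 6.29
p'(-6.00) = 35.77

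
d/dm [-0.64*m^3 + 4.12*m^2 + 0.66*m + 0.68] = -1.92*m^2 + 8.24*m + 0.66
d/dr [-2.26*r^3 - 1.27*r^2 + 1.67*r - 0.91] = -6.78*r^2 - 2.54*r + 1.67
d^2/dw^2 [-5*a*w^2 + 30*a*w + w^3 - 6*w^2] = -10*a + 6*w - 12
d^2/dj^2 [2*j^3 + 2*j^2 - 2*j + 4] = 12*j + 4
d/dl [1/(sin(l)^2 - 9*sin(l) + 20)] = (9 - 2*sin(l))*cos(l)/(sin(l)^2 - 9*sin(l) + 20)^2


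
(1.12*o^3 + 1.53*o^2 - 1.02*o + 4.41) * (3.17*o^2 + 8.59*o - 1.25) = 3.5504*o^5 + 14.4709*o^4 + 8.5093*o^3 + 3.3054*o^2 + 39.1569*o - 5.5125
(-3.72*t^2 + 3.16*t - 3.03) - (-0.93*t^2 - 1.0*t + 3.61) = -2.79*t^2 + 4.16*t - 6.64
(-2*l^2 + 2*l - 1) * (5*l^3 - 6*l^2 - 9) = -10*l^5 + 22*l^4 - 17*l^3 + 24*l^2 - 18*l + 9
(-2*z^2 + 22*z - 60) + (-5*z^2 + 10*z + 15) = -7*z^2 + 32*z - 45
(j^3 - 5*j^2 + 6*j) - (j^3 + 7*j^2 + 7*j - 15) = -12*j^2 - j + 15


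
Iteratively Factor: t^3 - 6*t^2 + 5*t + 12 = (t - 4)*(t^2 - 2*t - 3) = (t - 4)*(t - 3)*(t + 1)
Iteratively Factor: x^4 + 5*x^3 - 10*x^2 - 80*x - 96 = (x + 4)*(x^3 + x^2 - 14*x - 24) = (x + 3)*(x + 4)*(x^2 - 2*x - 8) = (x + 2)*(x + 3)*(x + 4)*(x - 4)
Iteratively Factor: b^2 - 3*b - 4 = (b + 1)*(b - 4)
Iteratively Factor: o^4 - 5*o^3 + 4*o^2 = (o)*(o^3 - 5*o^2 + 4*o) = o*(o - 1)*(o^2 - 4*o) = o^2*(o - 1)*(o - 4)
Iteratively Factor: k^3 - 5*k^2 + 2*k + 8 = (k - 4)*(k^2 - k - 2) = (k - 4)*(k + 1)*(k - 2)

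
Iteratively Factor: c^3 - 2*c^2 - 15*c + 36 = (c - 3)*(c^2 + c - 12) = (c - 3)*(c + 4)*(c - 3)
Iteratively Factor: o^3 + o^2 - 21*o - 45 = (o - 5)*(o^2 + 6*o + 9) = (o - 5)*(o + 3)*(o + 3)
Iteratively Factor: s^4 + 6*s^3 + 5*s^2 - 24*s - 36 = (s + 3)*(s^3 + 3*s^2 - 4*s - 12) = (s + 2)*(s + 3)*(s^2 + s - 6) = (s + 2)*(s + 3)^2*(s - 2)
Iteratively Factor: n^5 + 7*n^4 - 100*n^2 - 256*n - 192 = (n + 3)*(n^4 + 4*n^3 - 12*n^2 - 64*n - 64) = (n + 2)*(n + 3)*(n^3 + 2*n^2 - 16*n - 32) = (n + 2)^2*(n + 3)*(n^2 - 16) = (n - 4)*(n + 2)^2*(n + 3)*(n + 4)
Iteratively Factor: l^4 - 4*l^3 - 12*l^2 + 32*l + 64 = (l + 2)*(l^3 - 6*l^2 + 32) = (l + 2)^2*(l^2 - 8*l + 16) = (l - 4)*(l + 2)^2*(l - 4)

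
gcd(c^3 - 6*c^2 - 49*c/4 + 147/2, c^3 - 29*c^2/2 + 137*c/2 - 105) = c^2 - 19*c/2 + 21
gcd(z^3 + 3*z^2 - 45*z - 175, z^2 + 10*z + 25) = z^2 + 10*z + 25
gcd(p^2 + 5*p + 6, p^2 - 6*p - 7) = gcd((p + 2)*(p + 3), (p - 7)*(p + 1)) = 1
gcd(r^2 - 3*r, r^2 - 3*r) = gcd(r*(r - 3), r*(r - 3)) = r^2 - 3*r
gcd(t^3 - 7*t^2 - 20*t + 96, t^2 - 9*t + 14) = 1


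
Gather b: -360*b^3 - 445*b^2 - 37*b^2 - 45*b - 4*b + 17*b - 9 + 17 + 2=-360*b^3 - 482*b^2 - 32*b + 10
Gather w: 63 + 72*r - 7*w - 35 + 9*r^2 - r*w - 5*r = 9*r^2 + 67*r + w*(-r - 7) + 28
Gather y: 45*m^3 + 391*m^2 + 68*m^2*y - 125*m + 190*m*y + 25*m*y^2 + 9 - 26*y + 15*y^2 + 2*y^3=45*m^3 + 391*m^2 - 125*m + 2*y^3 + y^2*(25*m + 15) + y*(68*m^2 + 190*m - 26) + 9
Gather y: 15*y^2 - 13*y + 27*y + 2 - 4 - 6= 15*y^2 + 14*y - 8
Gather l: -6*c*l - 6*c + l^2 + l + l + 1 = -6*c + l^2 + l*(2 - 6*c) + 1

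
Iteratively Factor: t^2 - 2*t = (t - 2)*(t)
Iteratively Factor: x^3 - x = (x)*(x^2 - 1) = x*(x - 1)*(x + 1)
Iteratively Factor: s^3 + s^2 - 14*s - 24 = (s + 2)*(s^2 - s - 12) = (s - 4)*(s + 2)*(s + 3)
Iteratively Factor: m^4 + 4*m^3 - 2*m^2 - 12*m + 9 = (m - 1)*(m^3 + 5*m^2 + 3*m - 9) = (m - 1)^2*(m^2 + 6*m + 9) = (m - 1)^2*(m + 3)*(m + 3)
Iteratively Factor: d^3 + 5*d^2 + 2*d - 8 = (d + 4)*(d^2 + d - 2) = (d + 2)*(d + 4)*(d - 1)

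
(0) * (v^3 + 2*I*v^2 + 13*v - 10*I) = 0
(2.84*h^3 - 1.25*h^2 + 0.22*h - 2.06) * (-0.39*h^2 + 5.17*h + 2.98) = -1.1076*h^5 + 15.1703*h^4 + 1.9149*h^3 - 1.7842*h^2 - 9.9946*h - 6.1388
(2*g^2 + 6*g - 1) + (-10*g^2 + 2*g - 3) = -8*g^2 + 8*g - 4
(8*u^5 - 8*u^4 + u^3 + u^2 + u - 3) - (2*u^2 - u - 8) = 8*u^5 - 8*u^4 + u^3 - u^2 + 2*u + 5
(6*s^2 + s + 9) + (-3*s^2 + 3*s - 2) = 3*s^2 + 4*s + 7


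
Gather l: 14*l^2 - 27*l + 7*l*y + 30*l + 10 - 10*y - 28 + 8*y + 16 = 14*l^2 + l*(7*y + 3) - 2*y - 2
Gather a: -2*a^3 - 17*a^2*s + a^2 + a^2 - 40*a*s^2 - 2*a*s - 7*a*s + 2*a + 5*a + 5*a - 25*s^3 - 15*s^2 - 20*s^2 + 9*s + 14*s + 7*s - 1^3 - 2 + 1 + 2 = -2*a^3 + a^2*(2 - 17*s) + a*(-40*s^2 - 9*s + 12) - 25*s^3 - 35*s^2 + 30*s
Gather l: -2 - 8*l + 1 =-8*l - 1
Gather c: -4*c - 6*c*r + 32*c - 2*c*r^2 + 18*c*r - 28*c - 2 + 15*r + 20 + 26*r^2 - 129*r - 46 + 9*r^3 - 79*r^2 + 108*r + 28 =c*(-2*r^2 + 12*r) + 9*r^3 - 53*r^2 - 6*r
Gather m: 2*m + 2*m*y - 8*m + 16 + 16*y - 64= m*(2*y - 6) + 16*y - 48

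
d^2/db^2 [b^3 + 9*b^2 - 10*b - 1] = 6*b + 18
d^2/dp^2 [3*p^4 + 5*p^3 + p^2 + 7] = 36*p^2 + 30*p + 2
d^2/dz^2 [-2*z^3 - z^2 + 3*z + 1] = -12*z - 2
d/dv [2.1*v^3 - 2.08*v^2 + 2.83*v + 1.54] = 6.3*v^2 - 4.16*v + 2.83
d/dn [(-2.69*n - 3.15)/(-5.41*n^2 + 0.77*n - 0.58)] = (-14.5529*n^2 - 34.083*n + 3.9857)/(29.2681*n^4 - 8.3314*n^3 + 6.8685*n^2 - 0.8932*n + 0.3364)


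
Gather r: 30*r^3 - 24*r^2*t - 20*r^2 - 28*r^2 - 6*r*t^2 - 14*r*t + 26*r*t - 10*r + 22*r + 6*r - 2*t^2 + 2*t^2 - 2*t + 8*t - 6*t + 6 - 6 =30*r^3 + r^2*(-24*t - 48) + r*(-6*t^2 + 12*t + 18)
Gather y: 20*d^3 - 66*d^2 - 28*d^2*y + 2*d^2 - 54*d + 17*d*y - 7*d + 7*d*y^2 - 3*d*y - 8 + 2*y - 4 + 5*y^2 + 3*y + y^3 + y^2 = 20*d^3 - 64*d^2 - 61*d + y^3 + y^2*(7*d + 6) + y*(-28*d^2 + 14*d + 5) - 12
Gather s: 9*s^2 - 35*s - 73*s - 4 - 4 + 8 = 9*s^2 - 108*s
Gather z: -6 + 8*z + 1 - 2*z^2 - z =-2*z^2 + 7*z - 5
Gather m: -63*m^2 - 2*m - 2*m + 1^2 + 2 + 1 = -63*m^2 - 4*m + 4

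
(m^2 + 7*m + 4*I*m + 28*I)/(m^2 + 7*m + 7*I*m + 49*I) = (m + 4*I)/(m + 7*I)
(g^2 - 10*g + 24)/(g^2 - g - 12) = (g - 6)/(g + 3)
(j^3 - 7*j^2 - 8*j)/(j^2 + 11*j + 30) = j*(j^2 - 7*j - 8)/(j^2 + 11*j + 30)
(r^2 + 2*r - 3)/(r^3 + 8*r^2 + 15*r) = (r - 1)/(r*(r + 5))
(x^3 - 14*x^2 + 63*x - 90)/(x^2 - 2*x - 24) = (x^2 - 8*x + 15)/(x + 4)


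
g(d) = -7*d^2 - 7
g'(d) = -14*d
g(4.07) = -122.95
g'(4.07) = -56.98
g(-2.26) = -42.75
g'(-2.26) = 31.64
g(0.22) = -7.34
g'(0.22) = -3.08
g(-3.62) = -98.73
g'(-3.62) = 50.68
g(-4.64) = -157.71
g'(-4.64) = 64.96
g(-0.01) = -7.00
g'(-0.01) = 0.14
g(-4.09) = -124.10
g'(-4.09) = 57.26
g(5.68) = -232.84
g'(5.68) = -79.52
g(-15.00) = -1582.00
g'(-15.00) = 210.00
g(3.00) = -70.00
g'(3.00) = -42.00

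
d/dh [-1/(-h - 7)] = -1/(h + 7)^2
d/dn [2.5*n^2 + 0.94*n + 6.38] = 5.0*n + 0.94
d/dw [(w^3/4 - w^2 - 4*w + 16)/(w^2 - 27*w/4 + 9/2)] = 2*(2*w^4 - 27*w^3 + 113*w^2 - 328*w + 720)/(16*w^4 - 216*w^3 + 873*w^2 - 972*w + 324)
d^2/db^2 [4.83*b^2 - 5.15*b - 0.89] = 9.66000000000000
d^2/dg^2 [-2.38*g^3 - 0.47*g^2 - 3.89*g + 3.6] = -14.28*g - 0.94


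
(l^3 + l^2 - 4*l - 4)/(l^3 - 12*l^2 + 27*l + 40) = (l^2 - 4)/(l^2 - 13*l + 40)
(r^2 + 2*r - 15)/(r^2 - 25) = (r - 3)/(r - 5)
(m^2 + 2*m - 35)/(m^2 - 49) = (m - 5)/(m - 7)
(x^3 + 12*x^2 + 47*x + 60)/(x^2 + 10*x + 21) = (x^2 + 9*x + 20)/(x + 7)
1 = 1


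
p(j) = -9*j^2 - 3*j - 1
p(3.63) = -130.48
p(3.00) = -91.00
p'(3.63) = -68.34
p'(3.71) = -69.78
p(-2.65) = -56.25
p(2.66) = -72.66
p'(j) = -18*j - 3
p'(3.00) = -57.00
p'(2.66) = -50.88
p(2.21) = -51.59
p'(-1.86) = 30.48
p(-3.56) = -104.38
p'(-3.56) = 61.08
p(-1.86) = -26.56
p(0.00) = -1.00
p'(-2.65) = 44.70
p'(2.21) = -42.78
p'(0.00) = -3.00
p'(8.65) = -158.70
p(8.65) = -700.35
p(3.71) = -136.01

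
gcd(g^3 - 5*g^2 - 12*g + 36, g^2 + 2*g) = 1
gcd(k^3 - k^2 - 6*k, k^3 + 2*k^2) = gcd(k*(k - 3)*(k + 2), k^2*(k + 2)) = k^2 + 2*k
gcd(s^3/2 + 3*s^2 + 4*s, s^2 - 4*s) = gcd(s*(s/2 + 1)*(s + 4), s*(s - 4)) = s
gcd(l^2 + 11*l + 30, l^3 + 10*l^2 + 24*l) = l + 6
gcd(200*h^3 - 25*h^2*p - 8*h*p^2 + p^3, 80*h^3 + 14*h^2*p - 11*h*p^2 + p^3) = 40*h^2 - 13*h*p + p^2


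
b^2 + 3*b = b*(b + 3)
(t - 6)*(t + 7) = t^2 + t - 42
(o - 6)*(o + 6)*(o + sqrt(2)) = o^3 + sqrt(2)*o^2 - 36*o - 36*sqrt(2)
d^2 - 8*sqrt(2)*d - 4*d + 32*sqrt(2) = (d - 4)*(d - 8*sqrt(2))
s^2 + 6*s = s*(s + 6)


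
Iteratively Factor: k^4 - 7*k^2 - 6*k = (k + 2)*(k^3 - 2*k^2 - 3*k) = (k - 3)*(k + 2)*(k^2 + k) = k*(k - 3)*(k + 2)*(k + 1)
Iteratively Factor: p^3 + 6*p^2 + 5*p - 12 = (p + 4)*(p^2 + 2*p - 3) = (p - 1)*(p + 4)*(p + 3)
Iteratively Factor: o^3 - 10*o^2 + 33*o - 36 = (o - 3)*(o^2 - 7*o + 12) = (o - 4)*(o - 3)*(o - 3)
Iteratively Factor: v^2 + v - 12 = (v - 3)*(v + 4)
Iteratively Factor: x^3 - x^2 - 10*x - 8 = (x + 2)*(x^2 - 3*x - 4) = (x + 1)*(x + 2)*(x - 4)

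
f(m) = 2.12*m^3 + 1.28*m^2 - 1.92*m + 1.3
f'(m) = 6.36*m^2 + 2.56*m - 1.92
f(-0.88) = 2.54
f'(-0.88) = 0.75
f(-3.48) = -65.86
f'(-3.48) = 66.19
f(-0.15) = 1.61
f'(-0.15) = -2.16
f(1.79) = 14.12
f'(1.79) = 23.04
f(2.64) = 44.16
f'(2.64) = 49.17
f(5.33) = 348.44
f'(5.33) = 192.41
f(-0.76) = 2.57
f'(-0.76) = -0.19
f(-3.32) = -55.80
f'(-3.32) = 59.68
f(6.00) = 493.78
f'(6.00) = 242.40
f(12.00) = 3825.94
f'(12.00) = 944.64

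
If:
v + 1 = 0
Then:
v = -1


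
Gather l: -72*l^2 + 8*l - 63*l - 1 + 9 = -72*l^2 - 55*l + 8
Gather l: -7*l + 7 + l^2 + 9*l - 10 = l^2 + 2*l - 3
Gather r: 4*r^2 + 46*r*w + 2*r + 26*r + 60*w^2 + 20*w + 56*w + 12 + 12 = 4*r^2 + r*(46*w + 28) + 60*w^2 + 76*w + 24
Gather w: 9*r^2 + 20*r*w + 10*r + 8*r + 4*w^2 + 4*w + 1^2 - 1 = 9*r^2 + 18*r + 4*w^2 + w*(20*r + 4)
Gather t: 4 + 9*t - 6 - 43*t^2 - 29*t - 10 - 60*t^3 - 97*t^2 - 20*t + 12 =-60*t^3 - 140*t^2 - 40*t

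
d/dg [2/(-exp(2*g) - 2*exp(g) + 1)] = 4*(exp(g) + 1)*exp(g)/(exp(2*g) + 2*exp(g) - 1)^2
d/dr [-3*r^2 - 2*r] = -6*r - 2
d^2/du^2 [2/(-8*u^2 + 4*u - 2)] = 8*(4*u^2 - 2*u - (4*u - 1)^2 + 1)/(4*u^2 - 2*u + 1)^3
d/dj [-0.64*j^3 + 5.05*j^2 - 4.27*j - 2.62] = -1.92*j^2 + 10.1*j - 4.27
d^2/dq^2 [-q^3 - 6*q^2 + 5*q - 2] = -6*q - 12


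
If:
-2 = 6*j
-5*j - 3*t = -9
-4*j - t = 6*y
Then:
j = -1/3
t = 32/9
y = -10/27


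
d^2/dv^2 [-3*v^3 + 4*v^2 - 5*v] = 8 - 18*v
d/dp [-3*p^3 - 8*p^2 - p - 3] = -9*p^2 - 16*p - 1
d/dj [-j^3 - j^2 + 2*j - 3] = -3*j^2 - 2*j + 2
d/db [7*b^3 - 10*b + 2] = 21*b^2 - 10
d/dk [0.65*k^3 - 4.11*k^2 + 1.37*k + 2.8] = 1.95*k^2 - 8.22*k + 1.37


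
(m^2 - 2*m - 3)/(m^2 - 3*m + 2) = (m^2 - 2*m - 3)/(m^2 - 3*m + 2)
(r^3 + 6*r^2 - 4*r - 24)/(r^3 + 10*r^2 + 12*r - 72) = (r + 2)/(r + 6)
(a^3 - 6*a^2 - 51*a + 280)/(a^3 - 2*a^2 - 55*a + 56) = (a - 5)/(a - 1)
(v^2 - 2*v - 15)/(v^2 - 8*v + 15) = (v + 3)/(v - 3)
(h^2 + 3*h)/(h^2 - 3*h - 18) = h/(h - 6)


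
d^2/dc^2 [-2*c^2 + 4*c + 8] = -4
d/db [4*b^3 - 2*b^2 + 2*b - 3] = 12*b^2 - 4*b + 2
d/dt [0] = 0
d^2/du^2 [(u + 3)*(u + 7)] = 2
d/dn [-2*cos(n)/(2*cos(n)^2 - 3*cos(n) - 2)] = 4*(sin(n)^2 - 2)*sin(n)/((cos(n) - 2)^2*(2*cos(n) + 1)^2)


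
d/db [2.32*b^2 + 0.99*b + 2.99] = 4.64*b + 0.99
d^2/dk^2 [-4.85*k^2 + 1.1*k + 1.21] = -9.70000000000000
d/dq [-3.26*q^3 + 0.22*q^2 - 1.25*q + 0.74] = -9.78*q^2 + 0.44*q - 1.25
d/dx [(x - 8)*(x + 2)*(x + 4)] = 3*x^2 - 4*x - 40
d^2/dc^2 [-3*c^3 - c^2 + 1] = -18*c - 2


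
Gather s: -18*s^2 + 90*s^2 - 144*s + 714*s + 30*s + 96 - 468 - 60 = 72*s^2 + 600*s - 432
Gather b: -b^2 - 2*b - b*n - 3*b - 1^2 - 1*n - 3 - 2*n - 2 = -b^2 + b*(-n - 5) - 3*n - 6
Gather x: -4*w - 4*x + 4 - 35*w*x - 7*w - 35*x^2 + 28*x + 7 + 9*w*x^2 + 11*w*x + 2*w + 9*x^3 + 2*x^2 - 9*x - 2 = -9*w + 9*x^3 + x^2*(9*w - 33) + x*(15 - 24*w) + 9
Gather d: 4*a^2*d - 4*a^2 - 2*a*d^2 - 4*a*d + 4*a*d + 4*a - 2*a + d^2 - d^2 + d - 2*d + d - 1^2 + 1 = 4*a^2*d - 4*a^2 - 2*a*d^2 + 2*a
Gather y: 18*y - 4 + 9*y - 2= 27*y - 6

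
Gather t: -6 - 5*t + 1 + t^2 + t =t^2 - 4*t - 5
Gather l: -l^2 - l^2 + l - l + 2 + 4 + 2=8 - 2*l^2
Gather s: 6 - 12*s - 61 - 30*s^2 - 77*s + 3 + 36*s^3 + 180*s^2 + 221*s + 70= 36*s^3 + 150*s^2 + 132*s + 18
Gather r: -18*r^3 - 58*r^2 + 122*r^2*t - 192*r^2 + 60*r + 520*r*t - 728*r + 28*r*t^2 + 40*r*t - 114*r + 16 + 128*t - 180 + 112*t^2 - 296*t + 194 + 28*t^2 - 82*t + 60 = -18*r^3 + r^2*(122*t - 250) + r*(28*t^2 + 560*t - 782) + 140*t^2 - 250*t + 90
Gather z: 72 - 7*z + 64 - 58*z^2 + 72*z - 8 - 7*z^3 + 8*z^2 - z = -7*z^3 - 50*z^2 + 64*z + 128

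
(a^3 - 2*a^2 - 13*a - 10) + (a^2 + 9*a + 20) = a^3 - a^2 - 4*a + 10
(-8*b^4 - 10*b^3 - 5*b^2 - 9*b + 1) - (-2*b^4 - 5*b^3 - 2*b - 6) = -6*b^4 - 5*b^3 - 5*b^2 - 7*b + 7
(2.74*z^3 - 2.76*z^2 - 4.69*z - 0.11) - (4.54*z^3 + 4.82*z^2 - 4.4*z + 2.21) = -1.8*z^3 - 7.58*z^2 - 0.29*z - 2.32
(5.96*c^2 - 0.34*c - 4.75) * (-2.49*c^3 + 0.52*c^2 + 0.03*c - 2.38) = -14.8404*c^5 + 3.9458*c^4 + 11.8295*c^3 - 16.665*c^2 + 0.6667*c + 11.305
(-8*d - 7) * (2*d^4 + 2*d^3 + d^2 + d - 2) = -16*d^5 - 30*d^4 - 22*d^3 - 15*d^2 + 9*d + 14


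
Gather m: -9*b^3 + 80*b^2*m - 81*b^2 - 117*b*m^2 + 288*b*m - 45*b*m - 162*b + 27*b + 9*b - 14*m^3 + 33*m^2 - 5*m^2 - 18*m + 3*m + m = -9*b^3 - 81*b^2 - 126*b - 14*m^3 + m^2*(28 - 117*b) + m*(80*b^2 + 243*b - 14)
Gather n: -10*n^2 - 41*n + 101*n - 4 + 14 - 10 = -10*n^2 + 60*n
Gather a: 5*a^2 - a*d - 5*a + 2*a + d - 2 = 5*a^2 + a*(-d - 3) + d - 2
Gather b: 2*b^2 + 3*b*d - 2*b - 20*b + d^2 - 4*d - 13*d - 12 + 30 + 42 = 2*b^2 + b*(3*d - 22) + d^2 - 17*d + 60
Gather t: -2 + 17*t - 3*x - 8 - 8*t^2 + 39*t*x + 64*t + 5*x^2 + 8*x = -8*t^2 + t*(39*x + 81) + 5*x^2 + 5*x - 10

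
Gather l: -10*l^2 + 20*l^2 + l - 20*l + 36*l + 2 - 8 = 10*l^2 + 17*l - 6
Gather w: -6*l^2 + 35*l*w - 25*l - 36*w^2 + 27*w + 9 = -6*l^2 - 25*l - 36*w^2 + w*(35*l + 27) + 9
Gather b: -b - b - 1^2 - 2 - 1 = -2*b - 4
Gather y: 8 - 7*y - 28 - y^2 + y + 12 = -y^2 - 6*y - 8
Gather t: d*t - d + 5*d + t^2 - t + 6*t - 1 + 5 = 4*d + t^2 + t*(d + 5) + 4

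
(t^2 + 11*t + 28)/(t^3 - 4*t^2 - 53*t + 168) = (t + 4)/(t^2 - 11*t + 24)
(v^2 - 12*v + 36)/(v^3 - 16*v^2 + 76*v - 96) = (v - 6)/(v^2 - 10*v + 16)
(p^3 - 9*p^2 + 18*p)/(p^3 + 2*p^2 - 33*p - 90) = p*(p - 3)/(p^2 + 8*p + 15)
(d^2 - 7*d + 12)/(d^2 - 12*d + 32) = (d - 3)/(d - 8)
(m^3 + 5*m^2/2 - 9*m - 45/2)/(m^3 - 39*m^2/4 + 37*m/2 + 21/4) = 2*(2*m^2 + 11*m + 15)/(4*m^2 - 27*m - 7)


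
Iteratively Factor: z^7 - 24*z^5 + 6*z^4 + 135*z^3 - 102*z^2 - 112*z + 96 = (z - 1)*(z^6 + z^5 - 23*z^4 - 17*z^3 + 118*z^2 + 16*z - 96) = (z - 4)*(z - 1)*(z^5 + 5*z^4 - 3*z^3 - 29*z^2 + 2*z + 24) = (z - 4)*(z - 1)*(z + 4)*(z^4 + z^3 - 7*z^2 - z + 6) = (z - 4)*(z - 1)*(z + 3)*(z + 4)*(z^3 - 2*z^2 - z + 2) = (z - 4)*(z - 1)*(z + 1)*(z + 3)*(z + 4)*(z^2 - 3*z + 2) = (z - 4)*(z - 2)*(z - 1)*(z + 1)*(z + 3)*(z + 4)*(z - 1)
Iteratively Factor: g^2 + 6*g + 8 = (g + 2)*(g + 4)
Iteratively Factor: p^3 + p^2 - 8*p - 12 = (p + 2)*(p^2 - p - 6) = (p - 3)*(p + 2)*(p + 2)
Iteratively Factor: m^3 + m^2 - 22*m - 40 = (m - 5)*(m^2 + 6*m + 8) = (m - 5)*(m + 4)*(m + 2)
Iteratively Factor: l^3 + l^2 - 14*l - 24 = (l + 2)*(l^2 - l - 12) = (l - 4)*(l + 2)*(l + 3)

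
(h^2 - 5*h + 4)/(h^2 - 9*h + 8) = (h - 4)/(h - 8)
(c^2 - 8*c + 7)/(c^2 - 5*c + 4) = (c - 7)/(c - 4)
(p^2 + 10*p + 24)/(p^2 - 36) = (p + 4)/(p - 6)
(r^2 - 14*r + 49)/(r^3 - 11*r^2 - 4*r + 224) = (r - 7)/(r^2 - 4*r - 32)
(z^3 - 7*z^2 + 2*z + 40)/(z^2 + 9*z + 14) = (z^2 - 9*z + 20)/(z + 7)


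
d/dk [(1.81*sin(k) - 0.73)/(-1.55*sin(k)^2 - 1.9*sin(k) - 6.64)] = (2.8055*sin(k)^2 - 2.263*sin(k) - 13.4054)*cos(k)/(2.4025*sin(k)^4 + 5.89*sin(k)^3 + 24.194*sin(k)^2 + 25.232*sin(k) + 44.0896)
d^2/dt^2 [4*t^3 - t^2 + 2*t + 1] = 24*t - 2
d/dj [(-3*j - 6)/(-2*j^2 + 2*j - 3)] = 3*(-2*j^2 - 8*j + 7)/(4*j^4 - 8*j^3 + 16*j^2 - 12*j + 9)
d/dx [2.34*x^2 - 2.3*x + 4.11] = 4.68*x - 2.3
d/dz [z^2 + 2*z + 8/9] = 2*z + 2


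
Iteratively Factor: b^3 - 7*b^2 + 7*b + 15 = (b - 3)*(b^2 - 4*b - 5) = (b - 5)*(b - 3)*(b + 1)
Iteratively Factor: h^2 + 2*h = (h + 2)*(h)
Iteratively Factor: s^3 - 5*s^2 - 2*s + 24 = (s - 3)*(s^2 - 2*s - 8) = (s - 3)*(s + 2)*(s - 4)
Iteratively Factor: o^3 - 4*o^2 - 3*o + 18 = (o - 3)*(o^2 - o - 6) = (o - 3)^2*(o + 2)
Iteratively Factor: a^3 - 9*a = (a - 3)*(a^2 + 3*a) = (a - 3)*(a + 3)*(a)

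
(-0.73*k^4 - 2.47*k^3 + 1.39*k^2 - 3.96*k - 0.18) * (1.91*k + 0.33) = -1.3943*k^5 - 4.9586*k^4 + 1.8398*k^3 - 7.1049*k^2 - 1.6506*k - 0.0594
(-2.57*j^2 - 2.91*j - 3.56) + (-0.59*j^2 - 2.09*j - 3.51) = -3.16*j^2 - 5.0*j - 7.07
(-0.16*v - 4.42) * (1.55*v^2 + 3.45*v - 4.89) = -0.248*v^3 - 7.403*v^2 - 14.4666*v + 21.6138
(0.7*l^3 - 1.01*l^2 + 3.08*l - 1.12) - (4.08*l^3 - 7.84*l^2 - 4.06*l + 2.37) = -3.38*l^3 + 6.83*l^2 + 7.14*l - 3.49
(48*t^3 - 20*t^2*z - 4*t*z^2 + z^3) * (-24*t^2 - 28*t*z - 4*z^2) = -1152*t^5 - 864*t^4*z + 464*t^3*z^2 + 168*t^2*z^3 - 12*t*z^4 - 4*z^5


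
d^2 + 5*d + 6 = (d + 2)*(d + 3)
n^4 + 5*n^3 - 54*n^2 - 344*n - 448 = (n - 8)*(n + 2)*(n + 4)*(n + 7)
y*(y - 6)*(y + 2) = y^3 - 4*y^2 - 12*y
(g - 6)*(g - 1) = g^2 - 7*g + 6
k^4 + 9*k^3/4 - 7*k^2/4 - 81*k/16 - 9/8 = (k - 3/2)*(k + 1/4)*(k + 3/2)*(k + 2)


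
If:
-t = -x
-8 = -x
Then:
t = 8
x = 8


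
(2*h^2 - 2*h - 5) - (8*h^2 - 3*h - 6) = -6*h^2 + h + 1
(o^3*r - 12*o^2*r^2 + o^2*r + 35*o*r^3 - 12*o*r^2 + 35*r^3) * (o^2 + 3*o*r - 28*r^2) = o^5*r - 9*o^4*r^2 + o^4*r - 29*o^3*r^3 - 9*o^3*r^2 + 441*o^2*r^4 - 29*o^2*r^3 - 980*o*r^5 + 441*o*r^4 - 980*r^5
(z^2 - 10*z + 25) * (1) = z^2 - 10*z + 25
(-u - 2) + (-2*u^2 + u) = -2*u^2 - 2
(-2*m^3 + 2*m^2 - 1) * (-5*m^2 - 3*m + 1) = 10*m^5 - 4*m^4 - 8*m^3 + 7*m^2 + 3*m - 1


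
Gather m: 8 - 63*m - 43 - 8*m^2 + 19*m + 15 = -8*m^2 - 44*m - 20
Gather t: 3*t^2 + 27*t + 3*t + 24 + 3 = 3*t^2 + 30*t + 27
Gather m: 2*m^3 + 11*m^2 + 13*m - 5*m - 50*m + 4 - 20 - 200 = 2*m^3 + 11*m^2 - 42*m - 216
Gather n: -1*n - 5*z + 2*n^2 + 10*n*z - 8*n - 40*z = 2*n^2 + n*(10*z - 9) - 45*z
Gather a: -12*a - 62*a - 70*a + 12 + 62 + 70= 144 - 144*a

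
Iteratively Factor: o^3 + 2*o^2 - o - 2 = (o + 1)*(o^2 + o - 2) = (o + 1)*(o + 2)*(o - 1)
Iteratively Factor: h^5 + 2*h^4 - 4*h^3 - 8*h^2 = (h)*(h^4 + 2*h^3 - 4*h^2 - 8*h) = h^2*(h^3 + 2*h^2 - 4*h - 8) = h^2*(h + 2)*(h^2 - 4) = h^2*(h + 2)^2*(h - 2)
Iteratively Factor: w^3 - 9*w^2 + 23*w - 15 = (w - 3)*(w^2 - 6*w + 5) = (w - 3)*(w - 1)*(w - 5)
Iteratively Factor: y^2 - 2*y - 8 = (y - 4)*(y + 2)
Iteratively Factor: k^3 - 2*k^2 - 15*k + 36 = (k - 3)*(k^2 + k - 12) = (k - 3)*(k + 4)*(k - 3)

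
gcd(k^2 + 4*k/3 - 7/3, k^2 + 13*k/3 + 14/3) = k + 7/3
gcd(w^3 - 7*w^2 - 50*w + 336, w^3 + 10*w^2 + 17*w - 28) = w + 7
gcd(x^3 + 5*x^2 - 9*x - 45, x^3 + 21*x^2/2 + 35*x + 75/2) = x^2 + 8*x + 15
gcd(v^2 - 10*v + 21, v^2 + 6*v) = 1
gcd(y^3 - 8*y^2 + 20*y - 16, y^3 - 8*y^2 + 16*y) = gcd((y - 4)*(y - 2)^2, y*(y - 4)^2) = y - 4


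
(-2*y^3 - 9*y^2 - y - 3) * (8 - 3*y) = 6*y^4 + 11*y^3 - 69*y^2 + y - 24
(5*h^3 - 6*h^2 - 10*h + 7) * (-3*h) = -15*h^4 + 18*h^3 + 30*h^2 - 21*h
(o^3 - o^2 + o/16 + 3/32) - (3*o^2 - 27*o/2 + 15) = o^3 - 4*o^2 + 217*o/16 - 477/32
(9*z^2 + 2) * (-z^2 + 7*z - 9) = -9*z^4 + 63*z^3 - 83*z^2 + 14*z - 18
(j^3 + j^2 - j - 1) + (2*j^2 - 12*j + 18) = j^3 + 3*j^2 - 13*j + 17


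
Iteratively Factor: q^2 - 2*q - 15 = (q + 3)*(q - 5)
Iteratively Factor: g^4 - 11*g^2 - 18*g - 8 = (g - 4)*(g^3 + 4*g^2 + 5*g + 2) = (g - 4)*(g + 1)*(g^2 + 3*g + 2) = (g - 4)*(g + 1)*(g + 2)*(g + 1)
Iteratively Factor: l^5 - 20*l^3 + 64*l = (l - 2)*(l^4 + 2*l^3 - 16*l^2 - 32*l) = (l - 4)*(l - 2)*(l^3 + 6*l^2 + 8*l) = l*(l - 4)*(l - 2)*(l^2 + 6*l + 8) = l*(l - 4)*(l - 2)*(l + 2)*(l + 4)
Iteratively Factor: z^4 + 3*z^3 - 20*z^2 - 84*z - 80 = (z + 4)*(z^3 - z^2 - 16*z - 20) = (z - 5)*(z + 4)*(z^2 + 4*z + 4) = (z - 5)*(z + 2)*(z + 4)*(z + 2)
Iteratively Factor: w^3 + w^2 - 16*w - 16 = (w - 4)*(w^2 + 5*w + 4) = (w - 4)*(w + 4)*(w + 1)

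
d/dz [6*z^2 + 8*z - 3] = 12*z + 8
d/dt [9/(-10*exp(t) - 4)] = 45*exp(t)/(2*(5*exp(t) + 2)^2)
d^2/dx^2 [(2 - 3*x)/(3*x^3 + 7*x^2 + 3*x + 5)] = 2*(-81*x^5 - 81*x^4 + 216*x^3 + 618*x^2 + 351*x - 7)/(27*x^9 + 189*x^8 + 522*x^7 + 856*x^6 + 1152*x^5 + 1194*x^4 + 882*x^3 + 660*x^2 + 225*x + 125)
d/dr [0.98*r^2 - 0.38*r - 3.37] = 1.96*r - 0.38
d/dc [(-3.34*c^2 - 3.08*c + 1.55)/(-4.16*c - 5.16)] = (13.8944*c^2 + 34.4688*c + 22.3408)/(17.3056*c^2 + 42.9312*c + 26.6256)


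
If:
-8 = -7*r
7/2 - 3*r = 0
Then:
No Solution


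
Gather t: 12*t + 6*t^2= 6*t^2 + 12*t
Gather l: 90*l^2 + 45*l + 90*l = 90*l^2 + 135*l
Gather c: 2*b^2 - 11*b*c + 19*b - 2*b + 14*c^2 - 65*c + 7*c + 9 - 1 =2*b^2 + 17*b + 14*c^2 + c*(-11*b - 58) + 8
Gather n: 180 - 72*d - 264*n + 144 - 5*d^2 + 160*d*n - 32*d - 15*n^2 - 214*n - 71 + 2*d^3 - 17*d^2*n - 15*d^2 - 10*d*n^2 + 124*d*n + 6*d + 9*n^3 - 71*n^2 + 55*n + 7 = 2*d^3 - 20*d^2 - 98*d + 9*n^3 + n^2*(-10*d - 86) + n*(-17*d^2 + 284*d - 423) + 260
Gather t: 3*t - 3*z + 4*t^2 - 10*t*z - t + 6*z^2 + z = 4*t^2 + t*(2 - 10*z) + 6*z^2 - 2*z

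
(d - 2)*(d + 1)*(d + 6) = d^3 + 5*d^2 - 8*d - 12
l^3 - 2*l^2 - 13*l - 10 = (l - 5)*(l + 1)*(l + 2)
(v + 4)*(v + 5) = v^2 + 9*v + 20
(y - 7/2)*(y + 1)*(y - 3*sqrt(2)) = y^3 - 3*sqrt(2)*y^2 - 5*y^2/2 - 7*y/2 + 15*sqrt(2)*y/2 + 21*sqrt(2)/2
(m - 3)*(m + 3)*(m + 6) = m^3 + 6*m^2 - 9*m - 54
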